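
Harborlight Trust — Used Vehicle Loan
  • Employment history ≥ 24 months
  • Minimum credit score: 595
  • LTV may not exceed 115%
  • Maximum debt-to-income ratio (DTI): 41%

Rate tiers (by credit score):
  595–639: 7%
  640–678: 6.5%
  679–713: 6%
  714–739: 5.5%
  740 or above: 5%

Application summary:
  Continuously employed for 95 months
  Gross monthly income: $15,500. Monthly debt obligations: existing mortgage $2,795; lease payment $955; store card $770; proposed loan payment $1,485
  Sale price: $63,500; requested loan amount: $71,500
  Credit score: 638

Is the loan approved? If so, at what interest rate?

Approved at 7%

Credit score 638 ≥ 595 (meets minimum)
Total monthly debts = (2,795 + 955 + 770 + 1,485) = 6,005. DTI: 6,005 ÷ 15,500 = 38.7%, within the 41% cap
Employment 95 ≥ 24 months
LTV: 71,500 ÷ 63,500 = 112.6%, within 115% cap
All requirements met. Score 638 falls in the 595–639 tier → 7%.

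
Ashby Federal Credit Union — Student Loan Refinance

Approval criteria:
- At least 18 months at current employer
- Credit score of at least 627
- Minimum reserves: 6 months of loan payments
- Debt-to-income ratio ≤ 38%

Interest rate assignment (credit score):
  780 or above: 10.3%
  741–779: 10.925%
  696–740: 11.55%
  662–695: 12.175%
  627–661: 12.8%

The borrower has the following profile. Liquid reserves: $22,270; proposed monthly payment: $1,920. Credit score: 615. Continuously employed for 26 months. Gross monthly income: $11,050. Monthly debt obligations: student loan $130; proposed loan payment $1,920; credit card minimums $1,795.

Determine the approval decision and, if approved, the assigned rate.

Credit score 615 < 627 (below minimum)
Employment 26 ≥ 18 months
Liquid reserves cover 22,270/1,920 = 11.6 months — ≥ 6 required
Total monthly debts = (130 + 1,920 + 1,795) = 3,845. DTI: 3,845 ÷ 11,050 = 34.8%, within the 38% cap
Not all requirements met → denied.

Denied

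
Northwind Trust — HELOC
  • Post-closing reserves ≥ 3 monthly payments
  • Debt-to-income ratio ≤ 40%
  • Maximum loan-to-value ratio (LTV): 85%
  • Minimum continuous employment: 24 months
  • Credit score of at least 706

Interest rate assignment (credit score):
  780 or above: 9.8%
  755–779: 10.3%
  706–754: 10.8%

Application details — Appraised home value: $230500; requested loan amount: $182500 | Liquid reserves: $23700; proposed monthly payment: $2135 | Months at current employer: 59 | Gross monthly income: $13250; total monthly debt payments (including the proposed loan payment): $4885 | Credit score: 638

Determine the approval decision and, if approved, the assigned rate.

Denied

Credit score 638 < 706 (below minimum)
Employment 59 ≥ 24 months
DTI: 4,885 ÷ 13,250 = 36.9%, within the 40% cap
Reserves: 23,700 ÷ 2,135 = 11.1 months (meets 3-month minimum)
LTV: 182,500 ÷ 230,500 = 79.2%, within 85% cap
Not all requirements met → denied.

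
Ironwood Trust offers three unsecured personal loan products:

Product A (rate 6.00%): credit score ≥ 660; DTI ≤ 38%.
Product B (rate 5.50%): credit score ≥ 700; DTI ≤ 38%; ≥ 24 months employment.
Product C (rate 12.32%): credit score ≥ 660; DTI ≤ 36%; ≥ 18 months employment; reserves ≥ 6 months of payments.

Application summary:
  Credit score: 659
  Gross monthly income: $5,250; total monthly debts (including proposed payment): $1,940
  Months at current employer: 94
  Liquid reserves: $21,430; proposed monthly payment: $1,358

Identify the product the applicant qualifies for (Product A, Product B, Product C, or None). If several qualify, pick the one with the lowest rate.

DTI = 1,940/5,250 = 37%.
Reserves = 21,430/1,358 = 15.8 months.
Product A: score 659 < 660; DTI 37% ≤ 38% → does not qualify.
Product B: score 659 < 700; DTI 37% ≤ 38%; employment 94 ≥ 24 mo → does not qualify.
Product C: score 659 < 660; DTI 37% > 36%; employment 94 ≥ 18 mo; reserves 15.8 ≥ 6 mo → does not qualify.

None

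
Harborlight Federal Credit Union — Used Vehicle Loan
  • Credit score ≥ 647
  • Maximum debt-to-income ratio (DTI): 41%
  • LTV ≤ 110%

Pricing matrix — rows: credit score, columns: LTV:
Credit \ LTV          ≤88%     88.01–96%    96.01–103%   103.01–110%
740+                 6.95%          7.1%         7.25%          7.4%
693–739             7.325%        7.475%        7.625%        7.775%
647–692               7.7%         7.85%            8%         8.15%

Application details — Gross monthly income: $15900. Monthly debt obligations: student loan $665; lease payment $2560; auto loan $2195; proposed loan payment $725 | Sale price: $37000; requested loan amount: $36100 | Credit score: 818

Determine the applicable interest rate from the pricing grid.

Credit score 818 ≥ 647; Total monthly debts = (665 + 2,560 + 2,195 + 725) = 6,145. DTI = 6,145/15,900 = 38.6% ≤ 41%
LTV: 36,100 ÷ 37,000 = 97.6%, within 110% cap
Score 818 is in the 740+ band; LTV 97.6% is in the 96.01–103% band → 7.25%.

7.25%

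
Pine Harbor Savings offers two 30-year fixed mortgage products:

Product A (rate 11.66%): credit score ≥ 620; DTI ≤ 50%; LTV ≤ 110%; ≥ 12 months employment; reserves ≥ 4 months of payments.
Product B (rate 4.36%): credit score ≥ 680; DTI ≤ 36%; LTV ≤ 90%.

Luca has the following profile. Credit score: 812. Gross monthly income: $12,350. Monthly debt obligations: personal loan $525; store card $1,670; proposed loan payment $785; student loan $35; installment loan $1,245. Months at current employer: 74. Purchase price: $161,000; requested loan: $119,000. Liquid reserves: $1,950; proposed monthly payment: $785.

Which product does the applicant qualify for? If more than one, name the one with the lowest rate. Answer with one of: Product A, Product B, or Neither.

Product B

Total debts = (525 + 1,670 + 785 + 35 + 1,245) = 4,260; DTI = 4,260/12,350 = 34.5%.
LTV = 119,000/161,000 = 73.9%.
Reserves = 1,950/785 = 2.5 months.
Product A: score 812 ≥ 620; DTI 34.5% ≤ 50%; LTV 73.9% ≤ 110%; employment 74 ≥ 12 mo; reserves 2.5 < 4 mo → does not qualify.
Product B: score 812 ≥ 680; DTI 34.5% ≤ 36%; LTV 73.9% ≤ 90% → qualifies.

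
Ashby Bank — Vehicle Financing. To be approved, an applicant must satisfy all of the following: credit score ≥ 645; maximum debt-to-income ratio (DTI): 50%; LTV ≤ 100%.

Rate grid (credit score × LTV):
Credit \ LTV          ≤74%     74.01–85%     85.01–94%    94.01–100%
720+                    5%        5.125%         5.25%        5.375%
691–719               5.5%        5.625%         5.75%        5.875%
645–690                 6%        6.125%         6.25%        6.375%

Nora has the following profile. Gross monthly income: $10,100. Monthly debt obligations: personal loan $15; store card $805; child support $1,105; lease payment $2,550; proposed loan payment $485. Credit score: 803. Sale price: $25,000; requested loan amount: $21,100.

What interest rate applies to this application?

5.125%

Credit score 803 ≥ 645; Total monthly debts = (15 + 805 + 1,105 + 2,550 + 485) = 4,960. DTI: 4,960 ÷ 10,100 = 49.1%, within the 50% cap
Loan-to-value = 21,100/25,000 = 84.4% — pass (100% max)
Credit 803 → row 720+; LTV 84.4% → column 74.01–85%. Grid cell → 5.125%.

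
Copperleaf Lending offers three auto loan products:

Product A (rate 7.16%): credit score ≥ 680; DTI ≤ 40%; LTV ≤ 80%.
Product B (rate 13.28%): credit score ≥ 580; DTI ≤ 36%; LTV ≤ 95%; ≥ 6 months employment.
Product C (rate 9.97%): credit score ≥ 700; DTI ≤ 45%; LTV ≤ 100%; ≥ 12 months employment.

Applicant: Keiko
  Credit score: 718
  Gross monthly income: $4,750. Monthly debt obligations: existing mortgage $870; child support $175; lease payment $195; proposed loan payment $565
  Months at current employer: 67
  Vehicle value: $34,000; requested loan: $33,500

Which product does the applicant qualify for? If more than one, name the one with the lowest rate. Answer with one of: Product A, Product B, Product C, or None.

Total debts = (870 + 175 + 195 + 565) = 1,805; DTI = 1,805/4,750 = 38%.
LTV = 33,500/34,000 = 98.5%.
Product A: score 718 ≥ 680; DTI 38% ≤ 40%; LTV 98.5% > 80% → does not qualify.
Product B: score 718 ≥ 580; DTI 38% > 36%; LTV 98.5% > 95%; employment 67 ≥ 6 mo → does not qualify.
Product C: score 718 ≥ 700; DTI 38% ≤ 45%; LTV 98.5% ≤ 100%; employment 67 ≥ 12 mo → qualifies.

Product C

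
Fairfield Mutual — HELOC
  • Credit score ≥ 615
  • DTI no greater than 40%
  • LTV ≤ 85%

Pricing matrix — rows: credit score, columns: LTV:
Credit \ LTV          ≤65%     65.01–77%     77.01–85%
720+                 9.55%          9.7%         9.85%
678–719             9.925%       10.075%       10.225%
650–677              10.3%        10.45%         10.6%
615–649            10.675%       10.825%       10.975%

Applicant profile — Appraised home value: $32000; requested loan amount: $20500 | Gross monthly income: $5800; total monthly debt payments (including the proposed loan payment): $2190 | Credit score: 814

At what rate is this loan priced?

Credit score 814 ≥ 615; DTI = 2,190/5,800 = 37.8% ≤ 40%
LTV = 20,500/32,000 = 64.1% ≤ 85%
Credit 814 → row 720+; LTV 64.1% → column ≤65%. Grid cell → 9.55%.

9.55%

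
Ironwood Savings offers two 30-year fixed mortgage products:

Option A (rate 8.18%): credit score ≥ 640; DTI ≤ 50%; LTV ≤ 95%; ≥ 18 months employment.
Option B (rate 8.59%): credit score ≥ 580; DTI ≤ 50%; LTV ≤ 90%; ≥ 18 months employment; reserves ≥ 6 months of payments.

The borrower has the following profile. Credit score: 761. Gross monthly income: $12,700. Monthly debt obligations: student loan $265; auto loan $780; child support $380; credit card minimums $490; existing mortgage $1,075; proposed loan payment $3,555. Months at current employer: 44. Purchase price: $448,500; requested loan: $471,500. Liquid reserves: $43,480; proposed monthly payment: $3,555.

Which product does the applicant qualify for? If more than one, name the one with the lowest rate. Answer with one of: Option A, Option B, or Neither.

Neither

Total debts = (265 + 780 + 380 + 490 + 1,075 + 3,555) = 6,545; DTI = 6,545/12,700 = 51.5%.
LTV = 471,500/448,500 = 105.1%.
Reserves = 43,480/3,555 = 12.2 months.
Option A: score 761 ≥ 640; DTI 51.5% > 50%; LTV 105.1% > 95%; employment 44 ≥ 18 mo → does not qualify.
Option B: score 761 ≥ 580; DTI 51.5% > 50%; LTV 105.1% > 90%; employment 44 ≥ 18 mo; reserves 12.2 ≥ 6 mo → does not qualify.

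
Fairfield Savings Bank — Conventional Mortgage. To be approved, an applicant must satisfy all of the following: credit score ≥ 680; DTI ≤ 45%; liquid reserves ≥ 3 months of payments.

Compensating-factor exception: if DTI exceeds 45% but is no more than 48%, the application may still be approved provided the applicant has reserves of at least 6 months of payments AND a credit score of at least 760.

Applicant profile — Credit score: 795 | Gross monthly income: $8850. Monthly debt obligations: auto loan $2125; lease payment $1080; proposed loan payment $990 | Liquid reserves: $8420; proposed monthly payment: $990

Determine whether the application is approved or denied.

Approved

Credit score 795 ≥ 680 (meets base)
Total debts = (2,125 + 1,080 + 990) = 4,195. DTI = 4,195/8,850 = 47.4% > 45% — standard DTI limit exceeded.
Liquid reserves cover 8,420/990 = 8.5 months — ≥ 3 required
47.4% falls in the override range (45%–48%), so the compensating-factor test applies.
Override check — reserves: 8.5 mo (ok); score: 795 (ok).
Both override conditions satisfied; DTI exception granted.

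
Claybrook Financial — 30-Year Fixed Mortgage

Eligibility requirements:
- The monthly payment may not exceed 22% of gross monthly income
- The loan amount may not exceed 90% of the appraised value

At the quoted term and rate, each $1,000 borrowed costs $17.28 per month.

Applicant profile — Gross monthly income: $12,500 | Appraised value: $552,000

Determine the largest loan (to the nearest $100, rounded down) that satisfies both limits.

$159,100

Payment cap: 22% × $12,500 = $2,750/month.
At $17.28 per $1,000, that supports 2,750/17.28 × 1,000 ≈ $159,143 → $159,100.
LTV cap: 90% × $552,000 = $496,800 → $496,800.
Binding constraint: payment-to-income.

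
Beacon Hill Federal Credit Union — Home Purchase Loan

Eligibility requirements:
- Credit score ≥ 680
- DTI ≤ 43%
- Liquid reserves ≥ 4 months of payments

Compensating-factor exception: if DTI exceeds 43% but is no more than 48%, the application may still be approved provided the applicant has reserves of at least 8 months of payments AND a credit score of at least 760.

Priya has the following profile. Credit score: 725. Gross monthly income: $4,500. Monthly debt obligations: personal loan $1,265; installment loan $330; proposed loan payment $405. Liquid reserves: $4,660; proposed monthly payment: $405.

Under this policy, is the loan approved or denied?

Denied

Credit score 725 ≥ 680 (meets base)
Total debts = (1,265 + 330 + 405) = 2,000. DTI = 2,000/4,500 = 44.4% > 43% — standard DTI limit exceeded.
Reserves = 4,660/405 = 11.5 months ≥ 4
DTI 44.4% is within the 43%–48% exception band; checking compensating factors.
Reserves 11.5 ≥ 8 months; credit score 725 < 760.
Override conditions not both satisfied; exception does not apply.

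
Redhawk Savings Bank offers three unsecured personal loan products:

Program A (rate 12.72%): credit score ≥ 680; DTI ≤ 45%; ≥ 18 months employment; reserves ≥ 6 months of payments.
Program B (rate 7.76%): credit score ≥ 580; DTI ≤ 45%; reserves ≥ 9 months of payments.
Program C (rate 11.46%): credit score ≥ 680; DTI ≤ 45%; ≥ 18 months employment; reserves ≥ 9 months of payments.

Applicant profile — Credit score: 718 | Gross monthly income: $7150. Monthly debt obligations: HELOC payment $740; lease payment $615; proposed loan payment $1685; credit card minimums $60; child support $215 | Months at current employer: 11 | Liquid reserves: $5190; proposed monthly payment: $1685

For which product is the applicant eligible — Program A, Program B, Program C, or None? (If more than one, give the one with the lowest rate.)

Total debts = (740 + 615 + 1,685 + 60 + 215) = 3,315; DTI = 3,315/7,150 = 46.4%.
Reserves = 5,190/1,685 = 3.1 months.
Program A: score 718 ≥ 680; DTI 46.4% > 45%; employment 11 < 18 mo; reserves 3.1 < 6 mo → does not qualify.
Program B: score 718 ≥ 580; DTI 46.4% > 45%; reserves 3.1 < 9 mo → does not qualify.
Program C: score 718 ≥ 680; DTI 46.4% > 45%; employment 11 < 18 mo; reserves 3.1 < 9 mo → does not qualify.

None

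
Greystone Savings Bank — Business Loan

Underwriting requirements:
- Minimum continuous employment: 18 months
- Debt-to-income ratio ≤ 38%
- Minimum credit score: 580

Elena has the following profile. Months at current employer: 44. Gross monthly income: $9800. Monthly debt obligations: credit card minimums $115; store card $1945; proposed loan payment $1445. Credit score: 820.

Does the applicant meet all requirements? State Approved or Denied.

Approved

Employment 44 ≥ 18 months
Total monthly debts = (115 + 1,945 + 1,445) = 3,505. DTI = 3,505/9,800 = 35.8% ≤ 38%
Credit score 820 ≥ 580 (meets)
All criteria satisfied.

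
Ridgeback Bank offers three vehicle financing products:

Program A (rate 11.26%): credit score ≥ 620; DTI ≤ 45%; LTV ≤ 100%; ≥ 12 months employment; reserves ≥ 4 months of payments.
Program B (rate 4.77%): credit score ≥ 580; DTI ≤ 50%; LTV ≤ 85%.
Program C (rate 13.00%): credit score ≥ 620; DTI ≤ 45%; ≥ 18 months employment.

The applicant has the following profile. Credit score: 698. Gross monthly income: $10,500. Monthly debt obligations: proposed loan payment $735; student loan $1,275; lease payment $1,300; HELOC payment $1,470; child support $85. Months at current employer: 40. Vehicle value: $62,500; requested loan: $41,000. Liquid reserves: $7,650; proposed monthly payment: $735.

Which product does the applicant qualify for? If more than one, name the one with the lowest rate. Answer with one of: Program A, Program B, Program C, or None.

Total debts = (735 + 1,275 + 1,300 + 1,470 + 85) = 4,865; DTI = 4,865/10,500 = 46.3%.
LTV = 41,000/62,500 = 65.6%.
Reserves = 7,650/735 = 10.4 months.
Program A: score 698 ≥ 620; DTI 46.3% > 45%; LTV 65.6% ≤ 100%; employment 40 ≥ 12 mo; reserves 10.4 ≥ 4 mo → does not qualify.
Program B: score 698 ≥ 580; DTI 46.3% ≤ 50%; LTV 65.6% ≤ 85% → qualifies.
Program C: score 698 ≥ 620; DTI 46.3% > 45%; employment 40 ≥ 18 mo → does not qualify.

Program B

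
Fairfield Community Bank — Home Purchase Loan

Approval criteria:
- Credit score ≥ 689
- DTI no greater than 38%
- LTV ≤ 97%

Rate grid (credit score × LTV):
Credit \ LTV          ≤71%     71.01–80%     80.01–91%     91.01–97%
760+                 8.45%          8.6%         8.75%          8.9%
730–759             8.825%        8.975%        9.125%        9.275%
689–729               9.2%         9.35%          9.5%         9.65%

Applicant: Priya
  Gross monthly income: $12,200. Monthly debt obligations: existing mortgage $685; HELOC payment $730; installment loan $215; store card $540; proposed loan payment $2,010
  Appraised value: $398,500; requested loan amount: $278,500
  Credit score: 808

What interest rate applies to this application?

Credit score 808 ≥ 689; Total monthly debts = (685 + 730 + 215 + 540 + 2,010) = 4,180. DTI: 4,180 ÷ 12,200 = 34.3%, within the 38% cap
Loan-to-value = 278,500/398,500 = 69.9% — pass (97% max)
Row: 808 falls in 760+. Column: 69.9% falls in ≤71%. Rate = 8.45%.

8.45%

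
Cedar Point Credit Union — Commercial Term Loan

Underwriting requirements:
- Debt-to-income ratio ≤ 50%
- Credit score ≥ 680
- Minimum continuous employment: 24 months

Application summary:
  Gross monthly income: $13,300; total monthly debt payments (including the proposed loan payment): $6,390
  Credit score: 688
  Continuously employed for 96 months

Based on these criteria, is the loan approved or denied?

DTI: 6,390 ÷ 13,300 = 48%, within the 50% cap
Credit score 688 ≥ 680 (meets)
Employment 96 ≥ 24 months
All criteria satisfied.

Approved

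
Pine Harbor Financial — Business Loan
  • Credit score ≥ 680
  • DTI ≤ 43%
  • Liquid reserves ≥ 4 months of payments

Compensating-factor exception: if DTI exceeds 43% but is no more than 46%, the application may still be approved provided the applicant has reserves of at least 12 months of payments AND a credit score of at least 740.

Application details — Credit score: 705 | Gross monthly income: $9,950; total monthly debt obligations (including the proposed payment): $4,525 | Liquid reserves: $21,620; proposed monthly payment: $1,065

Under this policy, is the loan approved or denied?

Denied

Credit score 705 ≥ 680 (meets base)
DTI: 4,525 ÷ 9,950 = 45.5%, over the 43% base limit.
Reserves: 21,620 ÷ 1,065 = 20.3 months (meets 4-month minimum)
DTI 45.5% is within the 43%–46% exception band; checking compensating factors.
Override check — reserves: 20.3 mo (ok); score: 705 (below 740).
Compensating-factor requirement not fully met.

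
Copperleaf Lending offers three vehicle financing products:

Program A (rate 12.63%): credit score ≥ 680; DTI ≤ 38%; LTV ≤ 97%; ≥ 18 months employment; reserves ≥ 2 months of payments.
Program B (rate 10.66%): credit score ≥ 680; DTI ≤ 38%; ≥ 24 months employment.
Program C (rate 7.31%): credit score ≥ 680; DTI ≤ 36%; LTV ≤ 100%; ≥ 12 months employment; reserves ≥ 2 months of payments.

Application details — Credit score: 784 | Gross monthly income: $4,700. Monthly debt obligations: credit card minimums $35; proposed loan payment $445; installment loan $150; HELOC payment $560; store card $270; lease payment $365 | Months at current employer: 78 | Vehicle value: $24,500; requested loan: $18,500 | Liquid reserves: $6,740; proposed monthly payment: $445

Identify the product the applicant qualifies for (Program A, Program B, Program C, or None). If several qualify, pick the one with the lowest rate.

Total debts = (35 + 445 + 150 + 560 + 270 + 365) = 1,825; DTI = 1,825/4,700 = 38.8%.
LTV = 18,500/24,500 = 75.5%.
Reserves = 6,740/445 = 15.1 months.
Program A: score 784 ≥ 680; DTI 38.8% > 38%; LTV 75.5% ≤ 97%; employment 78 ≥ 18 mo; reserves 15.1 ≥ 2 mo → does not qualify.
Program B: score 784 ≥ 680; DTI 38.8% > 38%; employment 78 ≥ 24 mo → does not qualify.
Program C: score 784 ≥ 680; DTI 38.8% > 36%; LTV 75.5% ≤ 100%; employment 78 ≥ 12 mo; reserves 15.1 ≥ 2 mo → does not qualify.

None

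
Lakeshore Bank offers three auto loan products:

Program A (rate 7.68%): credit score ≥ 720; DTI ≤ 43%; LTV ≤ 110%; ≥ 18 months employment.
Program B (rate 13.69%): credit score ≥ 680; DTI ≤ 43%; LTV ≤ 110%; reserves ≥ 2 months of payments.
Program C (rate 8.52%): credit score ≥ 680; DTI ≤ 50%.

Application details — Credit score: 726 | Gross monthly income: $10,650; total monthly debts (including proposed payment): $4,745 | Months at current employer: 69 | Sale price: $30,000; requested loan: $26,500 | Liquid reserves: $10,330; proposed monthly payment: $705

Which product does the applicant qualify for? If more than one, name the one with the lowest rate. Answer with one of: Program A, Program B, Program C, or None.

DTI = 4,745/10,650 = 44.6%.
LTV = 26,500/30,000 = 88.3%.
Reserves = 10,330/705 = 14.7 months.
Program A: score 726 ≥ 720; DTI 44.6% > 43%; LTV 88.3% ≤ 110%; employment 69 ≥ 18 mo → does not qualify.
Program B: score 726 ≥ 680; DTI 44.6% > 43%; LTV 88.3% ≤ 110%; reserves 14.7 ≥ 2 mo → does not qualify.
Program C: score 726 ≥ 680; DTI 44.6% ≤ 50% → qualifies.

Program C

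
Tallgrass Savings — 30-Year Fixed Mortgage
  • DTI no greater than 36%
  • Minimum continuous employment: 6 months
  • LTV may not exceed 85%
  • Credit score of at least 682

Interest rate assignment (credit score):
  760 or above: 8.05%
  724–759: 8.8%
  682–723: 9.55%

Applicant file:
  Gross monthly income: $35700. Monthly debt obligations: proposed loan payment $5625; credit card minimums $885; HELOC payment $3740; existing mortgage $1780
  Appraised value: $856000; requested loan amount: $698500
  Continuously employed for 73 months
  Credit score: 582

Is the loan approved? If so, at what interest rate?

Denied

Credit score 582 < 682 (below minimum)
Total monthly debts = (5,625 + 885 + 3,740 + 1,780) = 12,030. DTI = 12,030/35,700 = 33.7% ≤ 36%
LTV: 698,500 ÷ 856,000 = 81.6%, within 85% cap
Employment 73 ≥ 6 months
Not all requirements met → denied.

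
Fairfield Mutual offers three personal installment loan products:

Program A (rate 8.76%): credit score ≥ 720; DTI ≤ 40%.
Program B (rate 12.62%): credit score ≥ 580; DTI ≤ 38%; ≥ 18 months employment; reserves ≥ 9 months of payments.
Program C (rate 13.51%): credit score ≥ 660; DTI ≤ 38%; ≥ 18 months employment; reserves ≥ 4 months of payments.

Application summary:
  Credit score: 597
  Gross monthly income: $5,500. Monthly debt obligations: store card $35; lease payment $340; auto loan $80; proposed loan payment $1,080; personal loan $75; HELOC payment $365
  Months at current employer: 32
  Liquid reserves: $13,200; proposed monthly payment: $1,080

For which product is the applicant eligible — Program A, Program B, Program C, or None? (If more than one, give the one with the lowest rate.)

Program B

Total debts = (35 + 340 + 80 + 1,080 + 75 + 365) = 1,975; DTI = 1,975/5,500 = 35.9%.
Reserves = 13,200/1,080 = 12.2 months.
Program A: score 597 < 720; DTI 35.9% ≤ 40% → does not qualify.
Program B: score 597 ≥ 580; DTI 35.9% ≤ 38%; employment 32 ≥ 18 mo; reserves 12.2 ≥ 9 mo → qualifies.
Program C: score 597 < 660; DTI 35.9% ≤ 38%; employment 32 ≥ 18 mo; reserves 12.2 ≥ 4 mo → does not qualify.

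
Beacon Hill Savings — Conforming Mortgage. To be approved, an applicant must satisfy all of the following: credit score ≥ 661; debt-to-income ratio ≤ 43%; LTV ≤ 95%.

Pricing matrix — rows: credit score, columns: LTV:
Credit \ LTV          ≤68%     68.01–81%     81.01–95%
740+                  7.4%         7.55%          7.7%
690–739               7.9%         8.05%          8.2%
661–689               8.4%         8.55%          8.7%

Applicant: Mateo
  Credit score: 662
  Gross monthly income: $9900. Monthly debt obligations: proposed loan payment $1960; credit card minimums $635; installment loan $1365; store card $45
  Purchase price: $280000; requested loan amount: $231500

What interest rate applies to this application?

8.7%

Credit score 662 ≥ 661; Total monthly debts = (1,960 + 635 + 1,365 + 45) = 4,005. Debt-to-income = 4,005/9,900 = 40.5% — meets 43% limit
Loan-to-value = 231,500/280,000 = 82.7% — pass (95% max)
Credit 662 → row 661–689; LTV 82.7% → column 81.01–95%. Grid cell → 8.7%.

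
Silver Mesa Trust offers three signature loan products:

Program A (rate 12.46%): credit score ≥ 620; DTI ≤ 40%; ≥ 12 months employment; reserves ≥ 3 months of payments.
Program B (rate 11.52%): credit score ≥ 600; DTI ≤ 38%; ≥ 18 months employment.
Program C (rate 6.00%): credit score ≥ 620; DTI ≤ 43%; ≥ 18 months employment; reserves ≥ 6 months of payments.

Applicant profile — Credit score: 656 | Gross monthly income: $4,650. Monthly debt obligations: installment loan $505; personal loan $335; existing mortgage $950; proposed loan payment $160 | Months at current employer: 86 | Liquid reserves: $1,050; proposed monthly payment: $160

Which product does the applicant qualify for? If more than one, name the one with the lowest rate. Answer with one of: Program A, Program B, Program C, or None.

Program C

Total debts = (505 + 335 + 950 + 160) = 1,950; DTI = 1,950/4,650 = 41.9%.
Reserves = 1,050/160 = 6.6 months.
Program A: score 656 ≥ 620; DTI 41.9% > 40%; employment 86 ≥ 12 mo; reserves 6.6 ≥ 3 mo → does not qualify.
Program B: score 656 ≥ 600; DTI 41.9% > 38%; employment 86 ≥ 18 mo → does not qualify.
Program C: score 656 ≥ 620; DTI 41.9% ≤ 43%; employment 86 ≥ 18 mo; reserves 6.6 ≥ 6 mo → qualifies.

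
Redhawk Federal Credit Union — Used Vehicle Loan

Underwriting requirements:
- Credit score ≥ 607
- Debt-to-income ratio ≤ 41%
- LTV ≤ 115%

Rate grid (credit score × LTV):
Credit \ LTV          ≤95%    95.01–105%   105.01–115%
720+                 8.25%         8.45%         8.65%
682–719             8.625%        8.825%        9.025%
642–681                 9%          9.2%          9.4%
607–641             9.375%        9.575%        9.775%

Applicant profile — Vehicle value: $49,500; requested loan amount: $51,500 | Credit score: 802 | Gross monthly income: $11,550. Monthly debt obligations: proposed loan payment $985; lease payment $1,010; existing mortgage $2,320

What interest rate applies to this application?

Credit score 802 ≥ 607; Total monthly debts = (985 + 1,010 + 2,320) = 4,315. Debt-to-income = 4,315/11,550 = 37.4% — meets 41% limit
Loan-to-value = 51,500/49,500 = 104% — pass (115% max)
Score 802 is in the 720+ band; LTV 104% is in the 95.01–105% band → 8.45%.

8.45%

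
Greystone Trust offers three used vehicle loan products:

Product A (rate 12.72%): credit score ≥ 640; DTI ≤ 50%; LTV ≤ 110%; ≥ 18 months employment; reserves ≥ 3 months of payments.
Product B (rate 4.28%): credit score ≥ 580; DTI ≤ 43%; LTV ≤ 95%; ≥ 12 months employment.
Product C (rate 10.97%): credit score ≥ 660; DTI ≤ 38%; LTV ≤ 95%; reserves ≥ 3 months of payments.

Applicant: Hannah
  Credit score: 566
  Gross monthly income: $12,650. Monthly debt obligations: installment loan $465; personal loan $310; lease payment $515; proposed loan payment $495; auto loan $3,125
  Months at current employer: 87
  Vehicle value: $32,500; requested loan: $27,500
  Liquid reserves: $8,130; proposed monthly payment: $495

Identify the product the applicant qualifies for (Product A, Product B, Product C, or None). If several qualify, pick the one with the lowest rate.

Total debts = (465 + 310 + 515 + 495 + 3,125) = 4,910; DTI = 4,910/12,650 = 38.8%.
LTV = 27,500/32,500 = 84.6%.
Reserves = 8,130/495 = 16.4 months.
Product A: score 566 < 640; DTI 38.8% ≤ 50%; LTV 84.6% ≤ 110%; employment 87 ≥ 18 mo; reserves 16.4 ≥ 3 mo → does not qualify.
Product B: score 566 < 580; DTI 38.8% ≤ 43%; LTV 84.6% ≤ 95%; employment 87 ≥ 12 mo → does not qualify.
Product C: score 566 < 660; DTI 38.8% > 38%; LTV 84.6% ≤ 95%; reserves 16.4 ≥ 3 mo → does not qualify.

None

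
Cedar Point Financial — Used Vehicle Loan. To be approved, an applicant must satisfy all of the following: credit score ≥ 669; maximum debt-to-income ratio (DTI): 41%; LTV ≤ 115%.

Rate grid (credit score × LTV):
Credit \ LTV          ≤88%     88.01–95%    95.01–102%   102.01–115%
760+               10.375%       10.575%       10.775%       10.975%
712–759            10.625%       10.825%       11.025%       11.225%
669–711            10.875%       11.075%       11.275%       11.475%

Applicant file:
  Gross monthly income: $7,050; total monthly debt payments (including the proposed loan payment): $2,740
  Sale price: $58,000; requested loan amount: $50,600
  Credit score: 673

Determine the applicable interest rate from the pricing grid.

Credit score 673 ≥ 669; DTI: 2,740 ÷ 7,050 = 38.9%, within the 41% cap
Loan-to-value = 50,600/58,000 = 87.2% — pass (115% max)
Score 673 is in the 669–711 band; LTV 87.2% is in the ≤88% band → 10.875%.

10.875%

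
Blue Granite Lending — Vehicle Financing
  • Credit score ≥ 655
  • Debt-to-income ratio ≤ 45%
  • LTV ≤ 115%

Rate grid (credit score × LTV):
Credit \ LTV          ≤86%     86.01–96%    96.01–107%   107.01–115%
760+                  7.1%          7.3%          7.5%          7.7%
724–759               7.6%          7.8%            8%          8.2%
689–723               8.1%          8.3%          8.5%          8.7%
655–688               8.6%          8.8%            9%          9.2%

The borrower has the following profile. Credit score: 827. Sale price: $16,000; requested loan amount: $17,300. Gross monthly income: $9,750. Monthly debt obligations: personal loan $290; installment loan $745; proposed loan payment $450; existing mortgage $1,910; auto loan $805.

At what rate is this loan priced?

7.7%

Credit score 827 ≥ 655; Total monthly debts = (290 + 745 + 450 + 1,910 + 805) = 4,200. DTI: 4,200 ÷ 9,750 = 43.1%, within the 45% cap
LTV = 17,300/16,000 = 108.1% ≤ 115%
Credit 827 → row 760+; LTV 108.1% → column 107.01–115%. Grid cell → 7.7%.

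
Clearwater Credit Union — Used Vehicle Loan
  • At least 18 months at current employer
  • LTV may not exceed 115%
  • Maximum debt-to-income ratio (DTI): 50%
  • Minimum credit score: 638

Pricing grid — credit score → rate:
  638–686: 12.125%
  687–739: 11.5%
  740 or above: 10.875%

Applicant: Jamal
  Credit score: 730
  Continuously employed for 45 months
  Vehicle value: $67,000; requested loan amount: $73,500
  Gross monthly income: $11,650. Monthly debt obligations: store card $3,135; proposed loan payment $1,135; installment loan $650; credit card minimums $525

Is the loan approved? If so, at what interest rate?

Approved at 11.5%

Credit score 730 ≥ 638 (meets minimum)
Employment 45 ≥ 18 months
Total monthly debts = (3,135 + 1,135 + 650 + 525) = 5,445. DTI: 5,445 ÷ 11,650 = 46.7%, within the 50% cap
LTV: 73,500 ÷ 67,000 = 109.7%, within 115% cap
All requirements met. Score 730 falls in the 687–739 tier → 11.5%.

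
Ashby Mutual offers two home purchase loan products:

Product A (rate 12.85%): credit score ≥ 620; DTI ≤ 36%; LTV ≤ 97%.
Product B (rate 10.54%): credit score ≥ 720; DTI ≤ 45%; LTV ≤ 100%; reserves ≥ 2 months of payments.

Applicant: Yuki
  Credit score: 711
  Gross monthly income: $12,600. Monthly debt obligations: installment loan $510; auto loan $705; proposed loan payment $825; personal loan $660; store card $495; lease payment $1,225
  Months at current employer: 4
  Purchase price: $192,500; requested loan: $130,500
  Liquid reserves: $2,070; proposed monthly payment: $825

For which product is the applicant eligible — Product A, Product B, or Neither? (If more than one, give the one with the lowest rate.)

Total debts = (510 + 705 + 825 + 660 + 495 + 1,225) = 4,420; DTI = 4,420/12,600 = 35.1%.
LTV = 130,500/192,500 = 67.8%.
Reserves = 2,070/825 = 2.5 months.
Product A: score 711 ≥ 620; DTI 35.1% ≤ 36%; LTV 67.8% ≤ 97% → qualifies.
Product B: score 711 < 720; DTI 35.1% ≤ 45%; LTV 67.8% ≤ 100%; reserves 2.5 ≥ 2 mo → does not qualify.

Product A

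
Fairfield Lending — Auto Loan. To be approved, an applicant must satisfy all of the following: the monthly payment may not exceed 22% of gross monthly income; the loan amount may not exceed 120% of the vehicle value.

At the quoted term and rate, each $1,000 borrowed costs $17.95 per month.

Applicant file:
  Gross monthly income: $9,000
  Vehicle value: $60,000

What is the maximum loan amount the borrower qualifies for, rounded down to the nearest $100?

Payment cap: 22% × $9,000 = $1,980/month.
At $17.95 per $1,000, that supports 1,980/17.95 × 1,000 ≈ $110,306 → $110,300.
LTV cap: 120% × $60,000 = $72,000 → $72,000.
Binding constraint: loan-to-value.

$72,000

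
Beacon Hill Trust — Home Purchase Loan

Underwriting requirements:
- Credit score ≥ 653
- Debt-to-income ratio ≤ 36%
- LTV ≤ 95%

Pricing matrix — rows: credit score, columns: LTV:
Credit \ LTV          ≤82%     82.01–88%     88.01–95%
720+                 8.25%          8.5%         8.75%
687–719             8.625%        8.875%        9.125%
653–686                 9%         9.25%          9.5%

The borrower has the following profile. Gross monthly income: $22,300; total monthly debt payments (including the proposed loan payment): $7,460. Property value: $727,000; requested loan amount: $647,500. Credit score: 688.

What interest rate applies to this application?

9.125%

Credit score 688 ≥ 653; Debt-to-income = 7,460/22,300 = 33.5% — meets 36% limit
Loan-to-value = 647,500/727,000 = 89.1% — pass (95% max)
Score 688 is in the 687–719 band; LTV 89.1% is in the 88.01–95% band → 9.125%.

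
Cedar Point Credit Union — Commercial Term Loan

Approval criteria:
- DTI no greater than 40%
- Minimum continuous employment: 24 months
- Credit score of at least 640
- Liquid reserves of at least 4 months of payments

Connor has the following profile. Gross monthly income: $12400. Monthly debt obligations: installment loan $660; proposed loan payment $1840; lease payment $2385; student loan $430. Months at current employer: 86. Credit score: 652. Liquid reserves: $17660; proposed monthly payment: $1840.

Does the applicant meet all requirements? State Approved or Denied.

Total monthly debts = (660 + 1,840 + 2,385 + 430) = 5,315. DTI: 5,315 ÷ 12,400 = 42.9%, exceeds the 40% cap
Employment 86 ≥ 24 months
Credit score 652 ≥ 640 (meets)
Reserves: 17,660 ÷ 1,840 = 9.6 months (meets 4-month minimum)
Fails on DTI.

Denied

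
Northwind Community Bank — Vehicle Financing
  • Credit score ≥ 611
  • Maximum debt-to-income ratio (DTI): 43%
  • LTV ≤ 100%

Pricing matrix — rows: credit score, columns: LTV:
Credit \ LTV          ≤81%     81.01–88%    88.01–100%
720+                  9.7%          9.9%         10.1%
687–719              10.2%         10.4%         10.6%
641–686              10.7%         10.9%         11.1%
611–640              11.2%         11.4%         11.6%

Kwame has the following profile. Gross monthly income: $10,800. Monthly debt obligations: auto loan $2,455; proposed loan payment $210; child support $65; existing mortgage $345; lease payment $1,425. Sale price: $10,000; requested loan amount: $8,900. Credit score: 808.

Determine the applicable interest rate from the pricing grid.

Credit score 808 ≥ 611; Total monthly debts = (2,455 + 210 + 65 + 345 + 1,425) = 4,500. DTI = 4,500/10,800 = 41.7% ≤ 43%
Loan-to-value = 8,900/10,000 = 89% — pass (100% max)
Score 808 is in the 720+ band; LTV 89% is in the 88.01–100% band → 10.1%.

10.1%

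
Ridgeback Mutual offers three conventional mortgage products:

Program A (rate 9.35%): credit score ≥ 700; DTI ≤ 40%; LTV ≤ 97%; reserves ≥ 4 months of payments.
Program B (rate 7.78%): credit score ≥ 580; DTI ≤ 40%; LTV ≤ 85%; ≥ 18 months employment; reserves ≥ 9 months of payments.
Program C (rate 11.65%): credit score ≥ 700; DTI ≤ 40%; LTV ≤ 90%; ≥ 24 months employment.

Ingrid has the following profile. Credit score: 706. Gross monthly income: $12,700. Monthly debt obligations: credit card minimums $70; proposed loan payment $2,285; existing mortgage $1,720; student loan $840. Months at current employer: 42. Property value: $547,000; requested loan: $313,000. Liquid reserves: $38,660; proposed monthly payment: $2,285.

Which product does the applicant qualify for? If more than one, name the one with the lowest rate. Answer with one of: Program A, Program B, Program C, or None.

Program B

Total debts = (70 + 2,285 + 1,720 + 840) = 4,915; DTI = 4,915/12,700 = 38.7%.
LTV = 313,000/547,000 = 57.2%.
Reserves = 38,660/2,285 = 16.9 months.
Program A: score 706 ≥ 700; DTI 38.7% ≤ 40%; LTV 57.2% ≤ 97%; reserves 16.9 ≥ 4 mo → qualifies.
Program B: score 706 ≥ 580; DTI 38.7% ≤ 40%; LTV 57.2% ≤ 85%; employment 42 ≥ 18 mo; reserves 16.9 ≥ 9 mo → qualifies.
Program C: score 706 ≥ 700; DTI 38.7% ≤ 40%; LTV 57.2% ≤ 90%; employment 42 ≥ 24 mo → qualifies.
Qualifying: Program A, Program B, Program C. Lowest rate is 7.78% → Program B.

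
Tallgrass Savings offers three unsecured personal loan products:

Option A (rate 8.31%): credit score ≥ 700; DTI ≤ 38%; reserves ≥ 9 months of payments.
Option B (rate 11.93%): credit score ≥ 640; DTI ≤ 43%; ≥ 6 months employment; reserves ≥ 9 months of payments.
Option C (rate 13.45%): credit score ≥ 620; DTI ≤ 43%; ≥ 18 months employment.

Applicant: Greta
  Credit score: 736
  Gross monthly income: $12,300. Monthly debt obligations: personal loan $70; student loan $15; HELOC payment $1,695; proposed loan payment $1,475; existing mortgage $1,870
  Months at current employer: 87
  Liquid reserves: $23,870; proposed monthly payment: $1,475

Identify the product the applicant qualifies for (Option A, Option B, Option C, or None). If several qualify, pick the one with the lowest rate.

Option B

Total debts = (70 + 15 + 1,695 + 1,475 + 1,870) = 5,125; DTI = 5,125/12,300 = 41.7%.
Reserves = 23,870/1,475 = 16.2 months.
Option A: score 736 ≥ 700; DTI 41.7% > 38%; reserves 16.2 ≥ 9 mo → does not qualify.
Option B: score 736 ≥ 640; DTI 41.7% ≤ 43%; employment 87 ≥ 6 mo; reserves 16.2 ≥ 9 mo → qualifies.
Option C: score 736 ≥ 620; DTI 41.7% ≤ 43%; employment 87 ≥ 18 mo → qualifies.
Qualifying: Option B, Option C. Lowest rate is 11.93% → Option B.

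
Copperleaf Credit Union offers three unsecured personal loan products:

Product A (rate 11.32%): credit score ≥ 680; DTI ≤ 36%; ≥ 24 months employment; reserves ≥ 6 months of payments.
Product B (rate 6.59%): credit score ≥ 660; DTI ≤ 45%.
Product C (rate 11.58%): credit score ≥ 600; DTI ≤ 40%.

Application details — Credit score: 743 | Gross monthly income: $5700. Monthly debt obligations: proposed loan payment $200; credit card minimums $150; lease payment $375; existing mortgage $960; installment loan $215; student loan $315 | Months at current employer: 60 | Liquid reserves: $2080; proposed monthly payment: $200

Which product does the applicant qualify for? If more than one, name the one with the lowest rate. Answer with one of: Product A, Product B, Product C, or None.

Product B

Total debts = (200 + 150 + 375 + 960 + 215 + 315) = 2,215; DTI = 2,215/5,700 = 38.9%.
Reserves = 2,080/200 = 10.4 months.
Product A: score 743 ≥ 680; DTI 38.9% > 36%; employment 60 ≥ 24 mo; reserves 10.4 ≥ 6 mo → does not qualify.
Product B: score 743 ≥ 660; DTI 38.9% ≤ 45% → qualifies.
Product C: score 743 ≥ 600; DTI 38.9% ≤ 40% → qualifies.
Qualifying: Product B, Product C. Lowest rate is 6.59% → Product B.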